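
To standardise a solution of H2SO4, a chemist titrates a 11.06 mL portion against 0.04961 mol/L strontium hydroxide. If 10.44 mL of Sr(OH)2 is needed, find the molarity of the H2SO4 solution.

0.0468 M

n(Sr(OH)2) delivered = 0.04961 x 0.01044 = 0.0005179 mol.
For a 1:1 reaction, n(H2SO4) = 0.0005179 mol.
[H2SO4] = 0.0005179 mol / 0.01106 L = 0.0468 M.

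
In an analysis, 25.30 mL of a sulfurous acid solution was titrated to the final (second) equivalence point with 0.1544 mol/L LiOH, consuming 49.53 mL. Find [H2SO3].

0.151 M

n(LiOH) = 0.1544 x 0.04953 = 0.007647 mol.
At the final (second) equivalence point, 2 mol OH^- react per mol H2SO3, so n(H2SO3) = 0.007647 / 2 = 0.003824 mol.
[H2SO3] = 0.003824 / 0.02530 L = 0.151 M.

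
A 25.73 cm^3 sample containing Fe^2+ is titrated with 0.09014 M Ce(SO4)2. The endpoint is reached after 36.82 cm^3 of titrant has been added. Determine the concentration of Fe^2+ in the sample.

0.129 M

n(Ce(SO4)2) = 0.09014 x 0.03682 = 0.003319 mol.
From the balanced equation, 1 mol Ce(SO4)2 reacts with 1 mol Fe^2+, so n(Fe^2+) = 0.003319 x 1/1 = 0.003319 mol.
[Fe^2+] = 0.003319 / 0.02573 L = 0.129 M.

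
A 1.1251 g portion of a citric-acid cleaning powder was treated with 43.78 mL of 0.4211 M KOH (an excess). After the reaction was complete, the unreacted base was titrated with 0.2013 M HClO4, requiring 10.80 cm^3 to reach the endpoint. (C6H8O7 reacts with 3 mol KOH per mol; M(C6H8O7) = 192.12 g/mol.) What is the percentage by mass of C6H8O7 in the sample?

Total n(KOH) added = 0.4211 x 0.04378 = 0.01844 mol.
n(HClO4) used = 0.2013 x 0.01080 = 0.002174 mol, which equals the excess n(KOH).
So n(KOH) consumed by the sample = 0.01844 - 0.002174 = 0.01626 mol.
n(C6H8O7) = 0.01626 / 3 = 0.005421 mol.
mass C6H8O7 = 0.005421 x 192.12 = 1.041 g, so %C6H8O7 = 1.041/1.1251 x 100 = 92.6%.

92.6%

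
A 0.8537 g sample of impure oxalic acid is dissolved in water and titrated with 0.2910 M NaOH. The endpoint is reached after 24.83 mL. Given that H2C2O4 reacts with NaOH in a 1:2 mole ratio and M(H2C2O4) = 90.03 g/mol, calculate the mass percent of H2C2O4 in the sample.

38.1%

n(NaOH) = 0.2910 x 0.02483 = 0.007226 mol.
n(H2C2O4) = 0.007226 / 2 = 0.003613 mol.
mass of H2C2O4 = 0.003613 x 90.03 = 0.3253 g.
% purity = 0.3253 / 0.8537 x 100 = 38.1%.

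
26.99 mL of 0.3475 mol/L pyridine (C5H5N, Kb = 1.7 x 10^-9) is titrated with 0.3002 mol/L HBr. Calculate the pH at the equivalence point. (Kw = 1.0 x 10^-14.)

3.01

n(C5H5N) = 0.3475 x 0.02699 = 0.009379 mol; V(HBr) at equivalence = 0.009379/0.3002 = 0.03124 L.
At equivalence the base is fully converted to C5H5NH+; total volume = 0.05823 L, so [C5H5NH+] = 0.009379/0.05823 = 0.1611 M.
Ka(C5H5NH+) = Kw/Kb = 1.0e-14 / 1.7 x 10^-9 = 5.88e-6.
[H^+] = sqrt(Ka x [C5H5NH+]) = sqrt(5.88e-6 x 0.1611) = 0.000973 M.
pH = -log(0.000973) = 3.01.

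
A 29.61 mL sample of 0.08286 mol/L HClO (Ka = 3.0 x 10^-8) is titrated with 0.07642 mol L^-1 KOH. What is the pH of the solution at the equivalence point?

n(HClO) = 0.08286 x 0.02961 = 0.002453 mol; V(KOH) at equivalence = 0.002453/0.07642 = 0.03211 L.
At equivalence all the acid is converted to ClO-; total volume = 0.02961 + 0.03211 = 0.06172 L, so [ClO-] = 0.002453/0.06172 = 0.03975 M.
Kb = Kw/Ka = 1.0e-14 / 3.0 x 10^-8 = 3.33e-7.
[OH^-] = sqrt(Kb x [ClO-]) = sqrt(3.33e-7 x 0.03975) = 0.000115 M.
pOH = 3.94, so pH = 14.00 - 3.94 = 10.06.

10.06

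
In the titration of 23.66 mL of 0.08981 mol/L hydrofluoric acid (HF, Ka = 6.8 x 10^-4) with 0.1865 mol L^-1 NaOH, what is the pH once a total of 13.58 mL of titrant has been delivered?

n(acid) = 0.08981 x 0.02366 = 0.002125 mol; n(NaOH) added = 0.1865 x 0.01358 = 0.002533 mol.
Base is in excess by 0.002533 - 0.002125 = 0.0004078 mol in a total volume of 0.03724 L.
[OH^-] = 0.0004078/0.03724 = 0.01095 M, so pOH = 1.96 and pH = 14.00 - 1.96 = 12.04.

12.04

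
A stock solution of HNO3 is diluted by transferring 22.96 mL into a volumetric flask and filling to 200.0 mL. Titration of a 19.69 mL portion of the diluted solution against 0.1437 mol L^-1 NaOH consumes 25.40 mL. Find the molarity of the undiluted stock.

1.61 M

n(NaOH) = 0.1437 x 0.02540 = 0.003650 mol.
n(HNO3) in the aliquot = 0.003650 mol.
[diluted HNO3] = 0.003650 / 0.01969 = 0.1854 M.
Dilution factor = 200.0/22.96 = 8.711, so [stock] = 0.1854 x 8.711 = 1.61 M.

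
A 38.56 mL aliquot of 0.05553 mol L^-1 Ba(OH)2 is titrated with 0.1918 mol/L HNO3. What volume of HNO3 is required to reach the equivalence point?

22.3 mL

n(Ba(OH)2) = 0.05553 mol/L x 0.03856 L = 0.002141 mol.
The neutralisation is 1 Ba(OH)2 : 2 HNO3, so n(HNO3) = 0.002141 x 2/1 = 0.004282 mol.
V(HNO3) = 0.004282 / 0.1918 = 0.02233 L = 22.3 mL.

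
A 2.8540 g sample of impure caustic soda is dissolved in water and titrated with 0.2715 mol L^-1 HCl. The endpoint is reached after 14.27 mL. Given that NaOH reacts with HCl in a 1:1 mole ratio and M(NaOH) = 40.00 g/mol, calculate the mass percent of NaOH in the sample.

5.43%

n(HCl) = 0.2715 x 0.01427 = 0.003874 mol.
n(NaOH) = 0.003874 / 1 = 0.003874 mol.
mass of NaOH = 0.003874 x 40.00 = 0.1550 g.
% purity = 0.1550 / 2.8540 x 100 = 5.43%.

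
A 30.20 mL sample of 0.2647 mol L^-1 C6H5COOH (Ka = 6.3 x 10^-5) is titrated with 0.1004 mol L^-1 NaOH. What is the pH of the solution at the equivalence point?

n(C6H5COOH) = 0.2647 x 0.03020 = 0.007994 mol; V(NaOH) at equivalence = 0.007994/0.1004 = 0.07962 L.
At equivalence all the acid is converted to C6H5COO-; total volume = 0.03020 + 0.07962 = 0.1098 L, so [C6H5COO-] = 0.007994/0.1098 = 0.07279 M.
Kb = Kw/Ka = 1.0e-14 / 6.3 x 10^-5 = 1.59e-10.
[OH^-] = sqrt(Kb x [C6H5COO-]) = sqrt(1.59e-10 x 0.07279) = 3.40e-6 M.
pOH = 5.47, so pH = 14.00 - 5.47 = 8.53.

8.53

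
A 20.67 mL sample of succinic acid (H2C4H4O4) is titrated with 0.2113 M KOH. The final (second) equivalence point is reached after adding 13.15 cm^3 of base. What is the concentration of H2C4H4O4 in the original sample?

0.0672 M

n(KOH) = 0.2113 x 0.01315 = 0.002779 mol.
At the final (second) equivalence point, 2 mol OH^- react per mol H2C4H4O4, so n(H2C4H4O4) = 0.002779 / 2 = 0.001389 mol.
[H2C4H4O4] = 0.001389 / 0.02067 L = 0.0672 M.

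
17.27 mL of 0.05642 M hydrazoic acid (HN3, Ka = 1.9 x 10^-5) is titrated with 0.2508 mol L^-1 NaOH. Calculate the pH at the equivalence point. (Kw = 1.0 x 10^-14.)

n(HN3) = 0.05642 x 0.01727 = 0.0009744 mol; V(NaOH) at equivalence = 0.0009744/0.2508 = 0.003885 L.
At equivalence all the acid is converted to N3-; total volume = 0.01727 + 0.003885 = 0.02116 L, so [N3-] = 0.0009744/0.02116 = 0.04606 M.
Kb = Kw/Ka = 1.0e-14 / 1.9 x 10^-5 = 5.26e-10.
[OH^-] = sqrt(Kb x [N3-]) = sqrt(5.26e-10 x 0.04606) = 4.92e-6 M.
pOH = 5.31, so pH = 14.00 - 5.31 = 8.69.

8.69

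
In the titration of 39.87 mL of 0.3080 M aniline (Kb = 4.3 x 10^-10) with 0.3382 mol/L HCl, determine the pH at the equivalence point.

n(C6H5NH2) = 0.3080 x 0.03987 = 0.01228 mol; V(HCl) at equivalence = 0.01228/0.3382 = 0.03631 L.
At equivalence the base is fully converted to C6H5NH3+; total volume = 0.07618 L, so [C6H5NH3+] = 0.01228/0.07618 = 0.1612 M.
Ka(C6H5NH3+) = Kw/Kb = 1.0e-14 / 4.3 x 10^-10 = 2.33e-5.
[H^+] = sqrt(Ka x [C6H5NH3+]) = sqrt(2.33e-5 x 0.1612) = 0.00194 M.
pH = -log(0.00194) = 2.71.

2.71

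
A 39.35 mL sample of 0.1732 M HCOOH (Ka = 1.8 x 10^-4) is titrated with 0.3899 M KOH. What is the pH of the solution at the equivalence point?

n(HCOOH) = 0.1732 x 0.03935 = 0.006815 mol; V(KOH) at equivalence = 0.006815/0.3899 = 0.01748 L.
At equivalence all the acid is converted to HCOO-; total volume = 0.03935 + 0.01748 = 0.05683 L, so [HCOO-] = 0.006815/0.05683 = 0.1199 M.
Kb = Kw/Ka = 1.0e-14 / 1.8 x 10^-4 = 5.56e-11.
[OH^-] = sqrt(Kb x [HCOO-]) = sqrt(5.56e-11 x 0.1199) = 2.58e-6 M.
pOH = 5.59, so pH = 14.00 - 5.59 = 8.41.

8.41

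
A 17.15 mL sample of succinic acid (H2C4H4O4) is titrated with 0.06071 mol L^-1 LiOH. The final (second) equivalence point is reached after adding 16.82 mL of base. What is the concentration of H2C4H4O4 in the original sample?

0.0298 M

n(LiOH) = 0.06071 x 0.01682 = 0.001021 mol.
At the final (second) equivalence point, 2 mol OH^- react per mol H2C4H4O4, so n(H2C4H4O4) = 0.001021 / 2 = 0.0005106 mol.
[H2C4H4O4] = 0.0005106 / 0.01715 L = 0.0298 M.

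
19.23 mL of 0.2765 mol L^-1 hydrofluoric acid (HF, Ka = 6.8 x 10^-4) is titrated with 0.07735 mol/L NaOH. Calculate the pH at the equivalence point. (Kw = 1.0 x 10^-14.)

n(HF) = 0.2765 x 0.01923 = 0.005317 mol; V(NaOH) at equivalence = 0.005317/0.07735 = 0.06874 L.
At equivalence all the acid is converted to F-; total volume = 0.01923 + 0.06874 = 0.08797 L, so [F-] = 0.005317/0.08797 = 0.06044 M.
Kb = Kw/Ka = 1.0e-14 / 6.8 x 10^-4 = 1.47e-11.
[OH^-] = sqrt(Kb x [F-]) = sqrt(1.47e-11 x 0.06044) = 9.43e-7 M.
pOH = 6.03, so pH = 14.00 - 6.03 = 7.97.

7.97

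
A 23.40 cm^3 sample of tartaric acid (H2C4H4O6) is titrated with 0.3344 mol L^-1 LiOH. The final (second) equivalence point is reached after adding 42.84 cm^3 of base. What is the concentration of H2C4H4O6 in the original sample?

0.306 M

n(LiOH) = 0.3344 x 0.04284 = 0.01433 mol.
At the final (second) equivalence point, 2 mol OH^- react per mol H2C4H4O6, so n(H2C4H4O6) = 0.01433 / 2 = 0.007163 mol.
[H2C4H4O6] = 0.007163 / 0.02340 L = 0.306 M.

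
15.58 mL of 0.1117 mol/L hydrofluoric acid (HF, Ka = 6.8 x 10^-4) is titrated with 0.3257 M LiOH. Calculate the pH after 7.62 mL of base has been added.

12.50

n(acid) = 0.1117 x 0.01558 = 0.001740 mol; n(LiOH) added = 0.3257 x 0.007620 = 0.002482 mol.
Base is in excess by 0.002482 - 0.001740 = 0.0007415 mol in a total volume of 0.02320 L.
[OH^-] = 0.0007415/0.02320 = 0.03196 M, so pOH = 1.50 and pH = 14.00 - 1.50 = 12.50.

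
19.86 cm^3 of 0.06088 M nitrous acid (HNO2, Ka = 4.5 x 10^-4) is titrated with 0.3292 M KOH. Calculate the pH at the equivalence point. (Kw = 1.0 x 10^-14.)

n(HNO2) = 0.06088 x 0.01986 = 0.001209 mol; V(KOH) at equivalence = 0.001209/0.3292 = 0.003673 L.
At equivalence all the acid is converted to NO2-; total volume = 0.01986 + 0.003673 = 0.02353 L, so [NO2-] = 0.001209/0.02353 = 0.05138 M.
Kb = Kw/Ka = 1.0e-14 / 4.5 x 10^-4 = 2.22e-11.
[OH^-] = sqrt(Kb x [NO2-]) = sqrt(2.22e-11 x 0.05138) = 1.07e-6 M.
pOH = 5.97, so pH = 14.00 - 5.97 = 8.03.

8.03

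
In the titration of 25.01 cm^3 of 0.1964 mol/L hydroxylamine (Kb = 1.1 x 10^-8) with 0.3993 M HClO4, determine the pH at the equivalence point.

3.46

n(NH2OH) = 0.1964 x 0.02501 = 0.004912 mol; V(HClO4) at equivalence = 0.004912/0.3993 = 0.01230 L.
At equivalence the base is fully converted to NH3OH+; total volume = 0.03731 L, so [NH3OH+] = 0.004912/0.03731 = 0.1316 M.
Ka(NH3OH+) = Kw/Kb = 1.0e-14 / 1.1 x 10^-8 = 9.09e-7.
[H^+] = sqrt(Ka x [NH3OH+]) = sqrt(9.09e-7 x 0.1316) = 0.000346 M.
pH = -log(0.000346) = 3.46.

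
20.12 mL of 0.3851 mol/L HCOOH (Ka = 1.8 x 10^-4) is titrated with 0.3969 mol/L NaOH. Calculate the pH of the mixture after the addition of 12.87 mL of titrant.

Initial n(HCOOH) = 0.3851 x 0.02012 = 0.007748 mol.
n(NaOH) added = 0.3969 x 0.01287 = 0.005108 mol, converting that many moles of HCOOH to HCOO-.
Remaining n(HCOOH) = 0.002640 mol; n(HCOO-) = 0.005108 mol.
By Henderson-Hasselbalch, pH = pKa + log([A^-]/[HA]) = 3.74 + log(0.005108/0.002640) = 3.74 + (+0.29) = 4.03.

4.03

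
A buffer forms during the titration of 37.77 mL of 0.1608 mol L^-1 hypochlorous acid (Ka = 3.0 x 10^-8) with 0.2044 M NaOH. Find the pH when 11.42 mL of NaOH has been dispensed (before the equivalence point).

7.32

Initial n(HClO) = 0.1608 x 0.03777 = 0.006073 mol.
n(NaOH) added = 0.2044 x 0.01142 = 0.002334 mol, converting that many moles of HClO to ClO-.
Remaining n(HClO) = 0.003739 mol; n(ClO-) = 0.002334 mol.
By Henderson-Hasselbalch, pH = pKa + log([A^-]/[HA]) = 7.52 + log(0.002334/0.003739) = 7.52 + (-0.20) = 7.32.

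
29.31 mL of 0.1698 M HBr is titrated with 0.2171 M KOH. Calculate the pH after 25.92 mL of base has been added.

12.07

n(acid) = 0.1698 x 0.02931 = 0.004977 mol; n(KOH) added = 0.2171 x 0.02592 = 0.005627 mol.
Base is in excess by 0.005627 - 0.004977 = 0.0006504 mol in a total volume of 0.05523 L.
[OH^-] = 0.0006504/0.05523 = 0.01178 M, so pOH = 1.93 and pH = 14.00 - 1.93 = 12.07.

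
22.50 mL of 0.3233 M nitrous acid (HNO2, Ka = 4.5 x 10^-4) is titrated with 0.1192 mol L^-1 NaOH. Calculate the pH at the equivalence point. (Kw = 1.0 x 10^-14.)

n(HNO2) = 0.3233 x 0.02250 = 0.007274 mol; V(NaOH) at equivalence = 0.007274/0.1192 = 0.06103 L.
At equivalence all the acid is converted to NO2-; total volume = 0.02250 + 0.06103 = 0.08353 L, so [NO2-] = 0.007274/0.08353 = 0.08709 M.
Kb = Kw/Ka = 1.0e-14 / 4.5 x 10^-4 = 2.22e-11.
[OH^-] = sqrt(Kb x [NO2-]) = sqrt(2.22e-11 x 0.08709) = 1.39e-6 M.
pOH = 5.86, so pH = 14.00 - 5.86 = 8.14.

8.14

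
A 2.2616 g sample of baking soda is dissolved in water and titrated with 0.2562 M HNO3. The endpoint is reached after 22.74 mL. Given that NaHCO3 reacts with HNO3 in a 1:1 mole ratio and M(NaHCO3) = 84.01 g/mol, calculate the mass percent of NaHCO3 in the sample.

21.6%

n(HNO3) = 0.2562 x 0.02274 = 0.005826 mol.
n(NaHCO3) = 0.005826 / 1 = 0.005826 mol.
mass of NaHCO3 = 0.005826 x 84.01 = 0.4894 g.
% purity = 0.4894 / 2.2616 x 100 = 21.6%.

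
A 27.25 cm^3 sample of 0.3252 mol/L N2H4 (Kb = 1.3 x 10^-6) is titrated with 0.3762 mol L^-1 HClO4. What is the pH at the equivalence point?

4.44

n(N2H4) = 0.3252 x 0.02725 = 0.008862 mol; V(HClO4) at equivalence = 0.008862/0.3762 = 0.02356 L.
At equivalence the base is fully converted to N2H5+; total volume = 0.05081 L, so [N2H5+] = 0.008862/0.05081 = 0.1744 M.
Ka(N2H5+) = Kw/Kb = 1.0e-14 / 1.3 x 10^-6 = 7.69e-9.
[H^+] = sqrt(Ka x [N2H5+]) = sqrt(7.69e-9 x 0.1744) = 3.66e-5 M.
pH = -log(3.66e-5) = 4.44.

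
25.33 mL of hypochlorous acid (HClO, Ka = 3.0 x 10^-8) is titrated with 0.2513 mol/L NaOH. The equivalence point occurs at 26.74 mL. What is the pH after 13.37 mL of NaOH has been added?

13.37 mL is exactly half the equivalence volume (26.74/2), i.e. the half-equivalence point.
There, n(HA) = n(A^-), so pH = pKa = -log(3.0 x 10^-8) = 7.52.

7.52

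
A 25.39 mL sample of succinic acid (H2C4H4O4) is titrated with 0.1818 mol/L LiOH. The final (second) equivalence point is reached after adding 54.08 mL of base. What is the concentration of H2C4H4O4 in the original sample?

n(LiOH) = 0.1818 x 0.05408 = 0.009832 mol.
At the final (second) equivalence point, 2 mol OH^- react per mol H2C4H4O4, so n(H2C4H4O4) = 0.009832 / 2 = 0.004916 mol.
[H2C4H4O4] = 0.004916 / 0.02539 L = 0.194 M.

0.194 M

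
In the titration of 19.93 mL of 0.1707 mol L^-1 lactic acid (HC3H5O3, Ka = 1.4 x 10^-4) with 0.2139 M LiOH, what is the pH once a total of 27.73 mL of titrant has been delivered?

n(acid) = 0.1707 x 0.01993 = 0.003402 mol; n(LiOH) added = 0.2139 x 0.02773 = 0.005931 mol.
Base is in excess by 0.005931 - 0.003402 = 0.002529 mol in a total volume of 0.04766 L.
[OH^-] = 0.002529/0.04766 = 0.05307 M, so pOH = 1.28 and pH = 14.00 - 1.28 = 12.72.

12.72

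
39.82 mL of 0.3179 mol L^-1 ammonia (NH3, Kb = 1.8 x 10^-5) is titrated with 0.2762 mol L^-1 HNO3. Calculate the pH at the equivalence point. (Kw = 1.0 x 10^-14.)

n(NH3) = 0.3179 x 0.03982 = 0.01266 mol; V(HNO3) at equivalence = 0.01266/0.2762 = 0.04583 L.
At equivalence the base is fully converted to NH4+; total volume = 0.08565 L, so [NH4+] = 0.01266/0.08565 = 0.1478 M.
Ka(NH4+) = Kw/Kb = 1.0e-14 / 1.8 x 10^-5 = 5.56e-10.
[H^+] = sqrt(Ka x [NH4+]) = sqrt(5.56e-10 x 0.1478) = 9.06e-6 M.
pH = -log(9.06e-6) = 5.04.

5.04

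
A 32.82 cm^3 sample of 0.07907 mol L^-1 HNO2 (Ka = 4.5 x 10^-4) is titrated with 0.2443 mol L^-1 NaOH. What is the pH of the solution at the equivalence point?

8.06

n(HNO2) = 0.07907 x 0.03282 = 0.002595 mol; V(NaOH) at equivalence = 0.002595/0.2443 = 0.01062 L.
At equivalence all the acid is converted to NO2-; total volume = 0.03282 + 0.01062 = 0.04344 L, so [NO2-] = 0.002595/0.04344 = 0.05974 M.
Kb = Kw/Ka = 1.0e-14 / 4.5 x 10^-4 = 2.22e-11.
[OH^-] = sqrt(Kb x [NO2-]) = sqrt(2.22e-11 x 0.05974) = 1.15e-6 M.
pOH = 5.94, so pH = 14.00 - 5.94 = 8.06.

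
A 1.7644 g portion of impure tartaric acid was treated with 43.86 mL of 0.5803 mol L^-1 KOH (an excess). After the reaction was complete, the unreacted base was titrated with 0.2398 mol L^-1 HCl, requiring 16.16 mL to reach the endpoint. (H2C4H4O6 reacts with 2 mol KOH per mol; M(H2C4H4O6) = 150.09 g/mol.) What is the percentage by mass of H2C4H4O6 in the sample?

91.8%

Total n(KOH) added = 0.5803 x 0.04386 = 0.02545 mol.
n(HCl) used = 0.2398 x 0.01616 = 0.003875 mol, which equals the excess n(KOH).
So n(KOH) consumed by the sample = 0.02545 - 0.003875 = 0.02158 mol.
n(H2C4H4O6) = 0.02158 / 2 = 0.01079 mol.
mass H2C4H4O6 = 0.01079 x 150.09 = 1.619 g, so %H2C4H4O6 = 1.619/1.7644 x 100 = 91.8%.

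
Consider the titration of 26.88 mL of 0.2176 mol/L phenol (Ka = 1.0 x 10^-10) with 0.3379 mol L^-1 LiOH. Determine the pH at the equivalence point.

11.56

n(C6H5OH) = 0.2176 x 0.02688 = 0.005849 mol; V(LiOH) at equivalence = 0.005849/0.3379 = 0.01731 L.
At equivalence all the acid is converted to C6H5O-; total volume = 0.02688 + 0.01731 = 0.04419 L, so [C6H5O-] = 0.005849/0.04419 = 0.1324 M.
Kb = Kw/Ka = 1.0e-14 / 1.0 x 10^-10 = 0.000100.
[OH^-] = sqrt(Kb x [C6H5O-]) = sqrt(0.000100 x 0.1324) = 0.00364 M.
pOH = 2.44, so pH = 14.00 - 2.44 = 11.56.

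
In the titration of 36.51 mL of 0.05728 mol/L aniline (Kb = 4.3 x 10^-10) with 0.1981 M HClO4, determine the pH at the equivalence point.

2.99

n(C6H5NH2) = 0.05728 x 0.03651 = 0.002091 mol; V(HClO4) at equivalence = 0.002091/0.1981 = 0.01056 L.
At equivalence the base is fully converted to C6H5NH3+; total volume = 0.04707 L, so [C6H5NH3+] = 0.002091/0.04707 = 0.04443 M.
Ka(C6H5NH3+) = Kw/Kb = 1.0e-14 / 4.3 x 10^-10 = 2.33e-5.
[H^+] = sqrt(Ka x [C6H5NH3+]) = sqrt(2.33e-5 x 0.04443) = 0.00102 M.
pH = -log(0.00102) = 2.99.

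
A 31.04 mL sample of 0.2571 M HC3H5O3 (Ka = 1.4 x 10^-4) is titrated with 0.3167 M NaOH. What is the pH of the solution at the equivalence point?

8.50

n(HC3H5O3) = 0.2571 x 0.03104 = 0.007980 mol; V(NaOH) at equivalence = 0.007980/0.3167 = 0.02520 L.
At equivalence all the acid is converted to C3H5O3-; total volume = 0.03104 + 0.02520 = 0.05624 L, so [C3H5O3-] = 0.007980/0.05624 = 0.1419 M.
Kb = Kw/Ka = 1.0e-14 / 1.4 x 10^-4 = 7.14e-11.
[OH^-] = sqrt(Kb x [C3H5O3-]) = sqrt(7.14e-11 x 0.1419) = 3.18e-6 M.
pOH = 5.50, so pH = 14.00 - 5.50 = 8.50.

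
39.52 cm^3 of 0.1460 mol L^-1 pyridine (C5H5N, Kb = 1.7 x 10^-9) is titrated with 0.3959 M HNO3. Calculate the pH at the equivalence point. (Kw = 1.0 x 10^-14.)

n(C5H5N) = 0.1460 x 0.03952 = 0.005770 mol; V(HNO3) at equivalence = 0.005770/0.3959 = 0.01457 L.
At equivalence the base is fully converted to C5H5NH+; total volume = 0.05409 L, so [C5H5NH+] = 0.005770/0.05409 = 0.1067 M.
Ka(C5H5NH+) = Kw/Kb = 1.0e-14 / 1.7 x 10^-9 = 5.88e-6.
[H^+] = sqrt(Ka x [C5H5NH+]) = sqrt(5.88e-6 x 0.1067) = 0.000792 M.
pH = -log(0.000792) = 3.10.

3.10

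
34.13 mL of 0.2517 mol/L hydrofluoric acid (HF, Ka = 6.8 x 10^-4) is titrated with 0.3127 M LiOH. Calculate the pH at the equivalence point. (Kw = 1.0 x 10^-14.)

n(HF) = 0.2517 x 0.03413 = 0.008591 mol; V(LiOH) at equivalence = 0.008591/0.3127 = 0.02747 L.
At equivalence all the acid is converted to F-; total volume = 0.03413 + 0.02747 = 0.06160 L, so [F-] = 0.008591/0.06160 = 0.1395 M.
Kb = Kw/Ka = 1.0e-14 / 6.8 x 10^-4 = 1.47e-11.
[OH^-] = sqrt(Kb x [F-]) = sqrt(1.47e-11 x 0.1395) = 1.43e-6 M.
pOH = 5.84, so pH = 14.00 - 5.84 = 8.16.

8.16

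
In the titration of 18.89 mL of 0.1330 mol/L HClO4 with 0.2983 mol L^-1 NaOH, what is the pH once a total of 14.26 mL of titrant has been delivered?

12.72

n(acid) = 0.1330 x 0.01889 = 0.002512 mol; n(NaOH) added = 0.2983 x 0.01426 = 0.004254 mol.
Base is in excess by 0.004254 - 0.002512 = 0.001741 mol in a total volume of 0.03315 L.
[OH^-] = 0.001741/0.03315 = 0.05253 M, so pOH = 1.28 and pH = 14.00 - 1.28 = 12.72.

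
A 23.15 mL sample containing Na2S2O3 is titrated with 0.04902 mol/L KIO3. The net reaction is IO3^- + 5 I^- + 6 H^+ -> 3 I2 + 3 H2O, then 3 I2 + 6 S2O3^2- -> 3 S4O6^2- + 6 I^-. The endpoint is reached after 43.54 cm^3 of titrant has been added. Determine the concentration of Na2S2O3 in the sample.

0.553 M

n(KIO3) = 0.04902 x 0.04354 = 0.002134 mol.
From the balanced equation, 1 mol KIO3 reacts with 6 mol Na2S2O3, so n(Na2S2O3) = 0.002134 x 6/1 = 0.01281 mol.
[Na2S2O3] = 0.01281 / 0.02315 L = 0.553 M.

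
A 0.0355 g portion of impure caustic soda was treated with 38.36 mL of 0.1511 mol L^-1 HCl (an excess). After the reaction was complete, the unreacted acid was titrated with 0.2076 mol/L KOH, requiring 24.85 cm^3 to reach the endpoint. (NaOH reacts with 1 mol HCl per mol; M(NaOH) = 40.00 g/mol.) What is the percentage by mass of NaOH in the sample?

71.8%

Total n(HCl) added = 0.1511 x 0.03836 = 0.005796 mol.
n(KOH) used = 0.2076 x 0.02485 = 0.005159 mol, which equals the excess n(HCl).
So n(HCl) consumed by the sample = 0.005796 - 0.005159 = 0.0006373 mol.
n(NaOH) = 0.0006373 / 1 = 0.0006373 mol.
mass NaOH = 0.0006373 x 40.00 = 0.02549 g, so %NaOH = 0.02549/0.0355 x 100 = 71.8%.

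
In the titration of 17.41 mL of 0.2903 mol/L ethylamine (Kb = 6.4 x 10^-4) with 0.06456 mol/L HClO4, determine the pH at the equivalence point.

n(C2H5NH2) = 0.2903 x 0.01741 = 0.005054 mol; V(HClO4) at equivalence = 0.005054/0.06456 = 0.07829 L.
At equivalence the base is fully converted to C2H5NH3+; total volume = 0.09570 L, so [C2H5NH3+] = 0.005054/0.09570 = 0.05281 M.
Ka(C2H5NH3+) = Kw/Kb = 1.0e-14 / 6.4 x 10^-4 = 1.56e-11.
[H^+] = sqrt(Ka x [C2H5NH3+]) = sqrt(1.56e-11 x 0.05281) = 9.08e-7 M.
pH = -log(9.08e-7) = 6.04.

6.04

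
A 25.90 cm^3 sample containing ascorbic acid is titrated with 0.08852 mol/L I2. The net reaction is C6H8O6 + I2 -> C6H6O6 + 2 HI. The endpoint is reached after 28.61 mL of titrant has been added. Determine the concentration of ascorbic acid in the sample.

n(I2) = 0.08852 x 0.02861 = 0.002533 mol.
From the balanced equation, 1 mol I2 reacts with 1 mol ascorbic acid, so n(ascorbic acid) = 0.002533 x 1/1 = 0.002533 mol.
[ascorbic acid] = 0.002533 / 0.02590 L = 0.0978 M.

0.0978 M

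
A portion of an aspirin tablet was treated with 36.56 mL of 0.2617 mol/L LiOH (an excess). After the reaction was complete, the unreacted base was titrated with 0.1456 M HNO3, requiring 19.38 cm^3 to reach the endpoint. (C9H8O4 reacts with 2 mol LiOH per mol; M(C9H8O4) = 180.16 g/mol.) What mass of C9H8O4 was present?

Total n(LiOH) added = 0.2617 x 0.03656 = 0.009568 mol.
n(HNO3) used = 0.1456 x 0.01938 = 0.002822 mol, which equals the excess n(LiOH).
So n(LiOH) consumed by the sample = 0.009568 - 0.002822 = 0.006746 mol.
n(C9H8O4) = 0.006746 / 2 = 0.003373 mol.
mass = 0.003373 mol x 180.16 g/mol = 0.608 g.

0.608 g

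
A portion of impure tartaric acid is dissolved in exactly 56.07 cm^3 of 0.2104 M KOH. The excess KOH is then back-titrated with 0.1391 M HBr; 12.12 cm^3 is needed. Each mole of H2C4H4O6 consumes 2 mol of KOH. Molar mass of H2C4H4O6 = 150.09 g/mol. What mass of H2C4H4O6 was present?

0.759 g

Total n(KOH) added = 0.2104 x 0.05607 = 0.01180 mol.
n(HBr) used = 0.1391 x 0.01212 = 0.001686 mol, which equals the excess n(KOH).
So n(KOH) consumed by the sample = 0.01180 - 0.001686 = 0.01011 mol.
n(H2C4H4O6) = 0.01011 / 2 = 0.005056 mol.
mass = 0.005056 mol x 150.09 g/mol = 0.759 g.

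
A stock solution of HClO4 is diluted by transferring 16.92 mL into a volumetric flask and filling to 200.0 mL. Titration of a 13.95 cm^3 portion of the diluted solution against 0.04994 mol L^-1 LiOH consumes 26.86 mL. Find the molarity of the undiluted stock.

n(LiOH) = 0.04994 x 0.02686 = 0.001341 mol.
n(HClO4) in the aliquot = 0.001341 mol.
[diluted HClO4] = 0.001341 / 0.01395 = 0.09616 M.
Dilution factor = 200.0/16.92 = 11.82, so [stock] = 0.09616 x 11.82 = 1.14 M.

1.14 M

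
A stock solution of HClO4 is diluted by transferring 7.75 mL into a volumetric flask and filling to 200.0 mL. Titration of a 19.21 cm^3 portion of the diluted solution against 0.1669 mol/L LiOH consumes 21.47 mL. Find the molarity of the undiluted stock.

n(LiOH) = 0.1669 x 0.02147 = 0.003583 mol.
n(HClO4) in the aliquot = 0.003583 mol.
[diluted HClO4] = 0.003583 / 0.01921 = 0.1865 M.
Dilution factor = 200.0/7.750 = 25.81, so [stock] = 0.1865 x 25.81 = 4.81 M.

4.81 M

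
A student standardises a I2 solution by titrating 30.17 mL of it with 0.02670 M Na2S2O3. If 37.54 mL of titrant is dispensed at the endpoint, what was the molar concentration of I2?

n(Na2S2O3) = 0.02670 x 0.03754 = 0.001002 mol.
From the balanced equation, 2 mol Na2S2O3 reacts with 1 mol I2, so n(I2) = 0.001002 x 1/2 = 0.0005012 mol.
[I2] = 0.0005012 / 0.03017 L = 0.0166 M.

0.0166 M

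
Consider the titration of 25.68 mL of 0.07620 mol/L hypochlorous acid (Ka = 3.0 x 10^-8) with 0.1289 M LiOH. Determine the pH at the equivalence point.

n(HClO) = 0.07620 x 0.02568 = 0.001957 mol; V(LiOH) at equivalence = 0.001957/0.1289 = 0.01518 L.
At equivalence all the acid is converted to ClO-; total volume = 0.02568 + 0.01518 = 0.04086 L, so [ClO-] = 0.001957/0.04086 = 0.04789 M.
Kb = Kw/Ka = 1.0e-14 / 3.0 x 10^-8 = 3.33e-7.
[OH^-] = sqrt(Kb x [ClO-]) = sqrt(3.33e-7 x 0.04789) = 0.000126 M.
pOH = 3.90, so pH = 14.00 - 3.90 = 10.10.

10.10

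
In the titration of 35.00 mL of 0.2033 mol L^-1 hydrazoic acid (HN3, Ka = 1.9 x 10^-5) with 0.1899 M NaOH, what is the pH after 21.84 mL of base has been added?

Initial n(HN3) = 0.2033 x 0.03500 = 0.007116 mol.
n(NaOH) added = 0.1899 x 0.02184 = 0.004147 mol, converting that many moles of HN3 to N3-.
Remaining n(HN3) = 0.002968 mol; n(N3-) = 0.004147 mol.
By Henderson-Hasselbalch, pH = pKa + log([A^-]/[HA]) = 4.72 + log(0.004147/0.002968) = 4.72 + (+0.15) = 4.87.

4.87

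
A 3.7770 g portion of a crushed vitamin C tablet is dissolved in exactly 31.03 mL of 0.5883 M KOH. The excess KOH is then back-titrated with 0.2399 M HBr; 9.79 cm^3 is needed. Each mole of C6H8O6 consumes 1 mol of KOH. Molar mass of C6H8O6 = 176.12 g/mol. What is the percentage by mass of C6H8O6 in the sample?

74.2%

Total n(KOH) added = 0.5883 x 0.03103 = 0.01825 mol.
n(HBr) used = 0.2399 x 0.009790 = 0.002349 mol, which equals the excess n(KOH).
So n(KOH) consumed by the sample = 0.01825 - 0.002349 = 0.01591 mol.
n(C6H8O6) = 0.01591 / 1 = 0.01591 mol.
mass C6H8O6 = 0.01591 x 176.12 = 2.801 g, so %C6H8O6 = 2.801/3.7770 x 100 = 74.2%.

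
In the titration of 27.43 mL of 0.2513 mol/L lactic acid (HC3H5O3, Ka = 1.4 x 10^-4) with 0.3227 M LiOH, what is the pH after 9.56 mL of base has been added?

3.76

Initial n(HC3H5O3) = 0.2513 x 0.02743 = 0.006893 mol.
n(LiOH) added = 0.3227 x 0.009560 = 0.003085 mol, converting that many moles of HC3H5O3 to C3H5O3-.
Remaining n(HC3H5O3) = 0.003808 mol; n(C3H5O3-) = 0.003085 mol.
By Henderson-Hasselbalch, pH = pKa + log([A^-]/[HA]) = 3.85 + log(0.003085/0.003808) = 3.85 + (-0.09) = 3.76.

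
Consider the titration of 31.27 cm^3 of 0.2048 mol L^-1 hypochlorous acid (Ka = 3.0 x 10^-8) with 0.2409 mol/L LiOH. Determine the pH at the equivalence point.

10.28

n(HClO) = 0.2048 x 0.03127 = 0.006404 mol; V(LiOH) at equivalence = 0.006404/0.2409 = 0.02658 L.
At equivalence all the acid is converted to ClO-; total volume = 0.03127 + 0.02658 = 0.05785 L, so [ClO-] = 0.006404/0.05785 = 0.1107 M.
Kb = Kw/Ka = 1.0e-14 / 3.0 x 10^-8 = 3.33e-7.
[OH^-] = sqrt(Kb x [ClO-]) = sqrt(3.33e-7 x 0.1107) = 0.000192 M.
pOH = 3.72, so pH = 14.00 - 3.72 = 10.28.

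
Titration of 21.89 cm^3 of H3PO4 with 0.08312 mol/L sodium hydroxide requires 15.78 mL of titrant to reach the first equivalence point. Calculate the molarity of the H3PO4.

n(NaOH) = 0.08312 x 0.01578 = 0.001312 mol.
At the first equivalence point, 1 mol OH^- react per mol H3PO4, so n(H3PO4) = 0.001312 / 1 = 0.001312 mol.
[H3PO4] = 0.001312 / 0.02189 L = 0.0599 M.

0.0599 M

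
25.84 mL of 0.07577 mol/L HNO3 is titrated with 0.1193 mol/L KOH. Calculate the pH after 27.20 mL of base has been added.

12.38

n(acid) = 0.07577 x 0.02584 = 0.001958 mol; n(KOH) added = 0.1193 x 0.02720 = 0.003245 mol.
Base is in excess by 0.003245 - 0.001958 = 0.001287 mol in a total volume of 0.05304 L.
[OH^-] = 0.001287/0.05304 = 0.02427 M, so pOH = 1.62 and pH = 14.00 - 1.62 = 12.38.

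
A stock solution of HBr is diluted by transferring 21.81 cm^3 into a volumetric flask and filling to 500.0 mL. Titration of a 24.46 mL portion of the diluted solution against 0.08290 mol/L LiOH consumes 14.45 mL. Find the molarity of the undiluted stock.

1.12 M

n(LiOH) = 0.08290 x 0.01445 = 0.001198 mol.
n(HBr) in the aliquot = 0.001198 mol.
[diluted HBr] = 0.001198 / 0.02446 = 0.04897 M.
Dilution factor = 500.0/21.81 = 22.93, so [stock] = 0.04897 x 22.93 = 1.12 M.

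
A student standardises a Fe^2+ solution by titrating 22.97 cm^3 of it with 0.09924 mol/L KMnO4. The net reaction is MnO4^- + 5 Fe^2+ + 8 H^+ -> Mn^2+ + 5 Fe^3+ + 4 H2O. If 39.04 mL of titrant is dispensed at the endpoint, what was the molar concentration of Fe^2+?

0.843 M

n(KMnO4) = 0.09924 x 0.03904 = 0.003874 mol.
From the balanced equation, 1 mol KMnO4 reacts with 5 mol Fe^2+, so n(Fe^2+) = 0.003874 x 5/1 = 0.01937 mol.
[Fe^2+] = 0.01937 / 0.02297 L = 0.843 M.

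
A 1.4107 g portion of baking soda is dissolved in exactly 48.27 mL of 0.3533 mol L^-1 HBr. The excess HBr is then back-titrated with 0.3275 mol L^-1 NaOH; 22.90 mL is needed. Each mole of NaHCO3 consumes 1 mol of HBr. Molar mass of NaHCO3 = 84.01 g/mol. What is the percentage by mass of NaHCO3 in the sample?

Total n(HBr) added = 0.3533 x 0.04827 = 0.01705 mol.
n(NaOH) used = 0.3275 x 0.02290 = 0.007500 mol, which equals the excess n(HBr).
So n(HBr) consumed by the sample = 0.01705 - 0.007500 = 0.009554 mol.
n(NaHCO3) = 0.009554 / 1 = 0.009554 mol.
mass NaHCO3 = 0.009554 x 84.01 = 0.8026 g, so %NaHCO3 = 0.8026/1.4107 x 100 = 56.9%.

56.9%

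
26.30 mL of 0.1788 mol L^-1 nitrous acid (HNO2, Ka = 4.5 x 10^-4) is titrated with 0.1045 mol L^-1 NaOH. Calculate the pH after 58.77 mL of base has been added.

n(acid) = 0.1788 x 0.02630 = 0.004702 mol; n(NaOH) added = 0.1045 x 0.05877 = 0.006141 mol.
Base is in excess by 0.006141 - 0.004702 = 0.001439 mol in a total volume of 0.08507 L.
[OH^-] = 0.001439/0.08507 = 0.01692 M, so pOH = 1.77 and pH = 14.00 - 1.77 = 12.23.

12.23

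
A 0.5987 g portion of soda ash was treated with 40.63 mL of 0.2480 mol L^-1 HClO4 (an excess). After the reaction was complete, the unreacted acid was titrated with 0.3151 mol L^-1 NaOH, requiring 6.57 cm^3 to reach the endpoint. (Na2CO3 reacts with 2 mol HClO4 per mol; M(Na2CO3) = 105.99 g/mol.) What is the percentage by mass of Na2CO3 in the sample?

70.9%

Total n(HClO4) added = 0.2480 x 0.04063 = 0.01008 mol.
n(NaOH) used = 0.3151 x 0.006570 = 0.002070 mol, which equals the excess n(HClO4).
So n(HClO4) consumed by the sample = 0.01008 - 0.002070 = 0.008006 mol.
n(Na2CO3) = 0.008006 / 2 = 0.004003 mol.
mass Na2CO3 = 0.004003 x 105.99 = 0.4243 g, so %Na2CO3 = 0.4243/0.5987 x 100 = 70.9%.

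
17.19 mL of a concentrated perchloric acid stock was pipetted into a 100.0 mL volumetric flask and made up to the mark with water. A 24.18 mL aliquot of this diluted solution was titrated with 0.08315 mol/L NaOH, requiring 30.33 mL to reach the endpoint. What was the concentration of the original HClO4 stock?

0.607 M

n(NaOH) = 0.08315 x 0.03033 = 0.002522 mol.
n(HClO4) in the aliquot = 0.002522 mol.
[diluted HClO4] = 0.002522 / 0.02418 = 0.1043 M.
Dilution factor = 100.0/17.19 = 5.817, so [stock] = 0.1043 x 5.817 = 0.607 M.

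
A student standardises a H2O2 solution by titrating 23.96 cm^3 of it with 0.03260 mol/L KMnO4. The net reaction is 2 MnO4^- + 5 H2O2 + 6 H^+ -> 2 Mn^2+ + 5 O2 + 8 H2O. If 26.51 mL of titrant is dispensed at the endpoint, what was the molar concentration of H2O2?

n(KMnO4) = 0.03260 x 0.02651 = 0.0008642 mol.
From the balanced equation, 2 mol KMnO4 reacts with 5 mol H2O2, so n(H2O2) = 0.0008642 x 5/2 = 0.002161 mol.
[H2O2] = 0.002161 / 0.02396 L = 0.0902 M.

0.0902 M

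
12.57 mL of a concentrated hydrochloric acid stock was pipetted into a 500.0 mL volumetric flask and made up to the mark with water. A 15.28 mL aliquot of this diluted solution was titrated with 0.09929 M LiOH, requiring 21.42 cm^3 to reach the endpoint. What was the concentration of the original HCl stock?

5.54 M

n(LiOH) = 0.09929 x 0.02142 = 0.002127 mol.
n(HCl) in the aliquot = 0.002127 mol.
[diluted HCl] = 0.002127 / 0.01528 = 0.1392 M.
Dilution factor = 500.0/12.57 = 39.78, so [stock] = 0.1392 x 39.78 = 5.54 M.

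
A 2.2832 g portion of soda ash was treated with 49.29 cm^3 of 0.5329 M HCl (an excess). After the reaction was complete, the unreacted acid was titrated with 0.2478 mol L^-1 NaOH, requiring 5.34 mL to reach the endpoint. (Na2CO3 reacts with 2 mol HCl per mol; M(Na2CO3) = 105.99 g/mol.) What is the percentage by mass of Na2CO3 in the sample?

Total n(HCl) added = 0.5329 x 0.04929 = 0.02627 mol.
n(NaOH) used = 0.2478 x 0.005340 = 0.001323 mol, which equals the excess n(HCl).
So n(HCl) consumed by the sample = 0.02627 - 0.001323 = 0.02494 mol.
n(Na2CO3) = 0.02494 / 2 = 0.01247 mol.
mass Na2CO3 = 0.01247 x 105.99 = 1.322 g, so %Na2CO3 = 1.322/2.2832 x 100 = 57.9%.

57.9%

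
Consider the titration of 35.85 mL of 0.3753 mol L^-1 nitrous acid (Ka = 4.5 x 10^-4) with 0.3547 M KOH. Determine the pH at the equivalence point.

8.30

n(HNO2) = 0.3753 x 0.03585 = 0.01345 mol; V(KOH) at equivalence = 0.01345/0.3547 = 0.03793 L.
At equivalence all the acid is converted to NO2-; total volume = 0.03585 + 0.03793 = 0.07378 L, so [NO2-] = 0.01345/0.07378 = 0.1824 M.
Kb = Kw/Ka = 1.0e-14 / 4.5 x 10^-4 = 2.22e-11.
[OH^-] = sqrt(Kb x [NO2-]) = sqrt(2.22e-11 x 0.1824) = 2.01e-6 M.
pOH = 5.70, so pH = 14.00 - 5.70 = 8.30.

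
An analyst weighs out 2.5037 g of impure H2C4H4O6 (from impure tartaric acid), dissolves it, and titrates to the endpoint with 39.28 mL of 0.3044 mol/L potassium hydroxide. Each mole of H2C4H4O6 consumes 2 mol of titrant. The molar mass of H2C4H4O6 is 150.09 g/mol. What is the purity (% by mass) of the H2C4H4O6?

35.8%

n(KOH) = 0.3044 x 0.03928 = 0.01196 mol.
n(H2C4H4O6) = 0.01196 / 2 = 0.005978 mol.
mass of H2C4H4O6 = 0.005978 x 150.09 = 0.8973 g.
% purity = 0.8973 / 2.5037 x 100 = 35.8%.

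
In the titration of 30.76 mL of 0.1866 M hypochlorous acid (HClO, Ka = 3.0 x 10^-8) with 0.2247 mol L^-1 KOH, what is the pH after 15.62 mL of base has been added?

Initial n(HClO) = 0.1866 x 0.03076 = 0.005740 mol.
n(KOH) added = 0.2247 x 0.01562 = 0.003510 mol, converting that many moles of HClO to ClO-.
Remaining n(HClO) = 0.002230 mol; n(ClO-) = 0.003510 mol.
By Henderson-Hasselbalch, pH = pKa + log([A^-]/[HA]) = 7.52 + log(0.003510/0.002230) = 7.52 + (+0.20) = 7.72.

7.72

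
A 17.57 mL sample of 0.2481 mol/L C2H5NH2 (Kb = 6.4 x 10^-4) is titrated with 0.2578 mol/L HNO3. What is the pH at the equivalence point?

5.85

n(C2H5NH2) = 0.2481 x 0.01757 = 0.004359 mol; V(HNO3) at equivalence = 0.004359/0.2578 = 0.01691 L.
At equivalence the base is fully converted to C2H5NH3+; total volume = 0.03448 L, so [C2H5NH3+] = 0.004359/0.03448 = 0.1264 M.
Ka(C2H5NH3+) = Kw/Kb = 1.0e-14 / 6.4 x 10^-4 = 1.56e-11.
[H^+] = sqrt(Ka x [C2H5NH3+]) = sqrt(1.56e-11 x 0.1264) = 1.41e-6 M.
pH = -log(1.41e-6) = 5.85.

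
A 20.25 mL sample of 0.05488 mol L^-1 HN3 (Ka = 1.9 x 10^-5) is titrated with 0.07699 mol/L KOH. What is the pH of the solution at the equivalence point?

8.61

n(HN3) = 0.05488 x 0.02025 = 0.001111 mol; V(KOH) at equivalence = 0.001111/0.07699 = 0.01443 L.
At equivalence all the acid is converted to N3-; total volume = 0.02025 + 0.01443 = 0.03468 L, so [N3-] = 0.001111/0.03468 = 0.03204 M.
Kb = Kw/Ka = 1.0e-14 / 1.9 x 10^-5 = 5.26e-10.
[OH^-] = sqrt(Kb x [N3-]) = sqrt(5.26e-10 x 0.03204) = 4.11e-6 M.
pOH = 5.39, so pH = 14.00 - 5.39 = 8.61.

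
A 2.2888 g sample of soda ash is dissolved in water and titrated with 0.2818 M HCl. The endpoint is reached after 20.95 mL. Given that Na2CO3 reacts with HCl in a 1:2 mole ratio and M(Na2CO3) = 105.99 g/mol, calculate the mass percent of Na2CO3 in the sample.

n(HCl) = 0.2818 x 0.02095 = 0.005904 mol.
n(Na2CO3) = 0.005904 / 2 = 0.002952 mol.
mass of Na2CO3 = 0.002952 x 105.99 = 0.3129 g.
% purity = 0.3129 / 2.2888 x 100 = 13.7%.

13.7%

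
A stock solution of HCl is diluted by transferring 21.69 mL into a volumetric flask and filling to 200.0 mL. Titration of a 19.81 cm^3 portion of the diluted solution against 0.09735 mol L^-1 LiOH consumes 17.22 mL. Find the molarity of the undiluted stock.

n(LiOH) = 0.09735 x 0.01722 = 0.001676 mol.
n(HCl) in the aliquot = 0.001676 mol.
[diluted HCl] = 0.001676 / 0.01981 = 0.08462 M.
Dilution factor = 200.0/21.69 = 9.221, so [stock] = 0.08462 x 9.221 = 0.780 M.

0.780 M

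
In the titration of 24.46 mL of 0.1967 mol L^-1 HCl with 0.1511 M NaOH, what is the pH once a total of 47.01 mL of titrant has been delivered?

n(acid) = 0.1967 x 0.02446 = 0.004811 mol; n(NaOH) added = 0.1511 x 0.04701 = 0.007103 mol.
Base is in excess by 0.007103 - 0.004811 = 0.002292 mol in a total volume of 0.07147 L.
[OH^-] = 0.002292/0.07147 = 0.03207 M, so pOH = 1.49 and pH = 14.00 - 1.49 = 12.51.

12.51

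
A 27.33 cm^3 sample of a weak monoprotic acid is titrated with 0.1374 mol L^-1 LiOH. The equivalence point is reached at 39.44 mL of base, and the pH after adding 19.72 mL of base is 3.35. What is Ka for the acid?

4.5 x 10^-4

19.72 mL is half of the equivalence volume, so this is the half-equivalence point where [HA] = [A^-].
At half-equivalence pH = pKa, so pKa = 3.35.
Ka = 10^(-3.35) = 4.5 x 10^-4.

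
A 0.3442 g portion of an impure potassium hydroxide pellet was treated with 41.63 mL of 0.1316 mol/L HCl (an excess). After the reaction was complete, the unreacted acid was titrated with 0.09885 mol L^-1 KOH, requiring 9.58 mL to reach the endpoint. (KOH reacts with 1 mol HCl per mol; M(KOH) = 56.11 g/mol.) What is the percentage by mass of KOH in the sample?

73.9%

Total n(HCl) added = 0.1316 x 0.04163 = 0.005479 mol.
n(KOH) used = 0.09885 x 0.009580 = 0.0009470 mol, which equals the excess n(HCl).
So n(HCl) consumed by the sample = 0.005479 - 0.0009470 = 0.004532 mol.
n(KOH) = 0.004532 / 1 = 0.004532 mol.
mass KOH = 0.004532 x 56.11 = 0.2543 g, so %KOH = 0.2543/0.3442 x 100 = 73.9%.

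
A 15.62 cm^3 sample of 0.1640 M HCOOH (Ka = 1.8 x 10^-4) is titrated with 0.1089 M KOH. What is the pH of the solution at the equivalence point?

n(HCOOH) = 0.1640 x 0.01562 = 0.002562 mol; V(KOH) at equivalence = 0.002562/0.1089 = 0.02352 L.
At equivalence all the acid is converted to HCOO-; total volume = 0.01562 + 0.02352 = 0.03914 L, so [HCOO-] = 0.002562/0.03914 = 0.06544 M.
Kb = Kw/Ka = 1.0e-14 / 1.8 x 10^-4 = 5.56e-11.
[OH^-] = sqrt(Kb x [HCOO-]) = sqrt(5.56e-11 x 0.06544) = 1.91e-6 M.
pOH = 5.72, so pH = 14.00 - 5.72 = 8.28.

8.28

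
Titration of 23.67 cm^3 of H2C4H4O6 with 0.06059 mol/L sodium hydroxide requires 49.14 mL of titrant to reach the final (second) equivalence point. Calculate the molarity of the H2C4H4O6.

n(NaOH) = 0.06059 x 0.04914 = 0.002977 mol.
At the final (second) equivalence point, 2 mol OH^- react per mol H2C4H4O6, so n(H2C4H4O6) = 0.002977 / 2 = 0.001489 mol.
[H2C4H4O6] = 0.001489 / 0.02367 L = 0.0629 M.

0.0629 M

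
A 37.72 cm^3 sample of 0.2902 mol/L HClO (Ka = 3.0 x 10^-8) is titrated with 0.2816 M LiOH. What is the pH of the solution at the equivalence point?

10.34

n(HClO) = 0.2902 x 0.03772 = 0.01095 mol; V(LiOH) at equivalence = 0.01095/0.2816 = 0.03887 L.
At equivalence all the acid is converted to ClO-; total volume = 0.03772 + 0.03887 = 0.07659 L, so [ClO-] = 0.01095/0.07659 = 0.1429 M.
Kb = Kw/Ka = 1.0e-14 / 3.0 x 10^-8 = 3.33e-7.
[OH^-] = sqrt(Kb x [ClO-]) = sqrt(3.33e-7 x 0.1429) = 0.000218 M.
pOH = 3.66, so pH = 14.00 - 3.66 = 10.34.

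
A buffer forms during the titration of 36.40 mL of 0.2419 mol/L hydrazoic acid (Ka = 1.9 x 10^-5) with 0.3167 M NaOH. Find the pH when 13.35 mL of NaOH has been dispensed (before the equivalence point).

Initial n(HN3) = 0.2419 x 0.03640 = 0.008805 mol.
n(NaOH) added = 0.3167 x 0.01335 = 0.004228 mol, converting that many moles of HN3 to N3-.
Remaining n(HN3) = 0.004577 mol; n(N3-) = 0.004228 mol.
By Henderson-Hasselbalch, pH = pKa + log([A^-]/[HA]) = 4.72 + log(0.004228/0.004577) = 4.72 + (-0.03) = 4.69.

4.69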